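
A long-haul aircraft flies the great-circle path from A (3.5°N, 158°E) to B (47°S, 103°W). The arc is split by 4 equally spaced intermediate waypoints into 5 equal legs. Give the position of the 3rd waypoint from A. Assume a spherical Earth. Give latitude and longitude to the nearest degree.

≈ (37°S, 155°W)

From cos δ = sin φ₁ sin φ₂ + cos φ₁ cos φ₂ cos Δλ, the central angle is δ ≈ 1.723 rad (98.7°).
Interpolate at f = 3/5 with slerp weights a = sin((1−f)δ)/sin δ ≈ 0.643, b = sin(fδ)/sin δ ≈ 0.869.
p = a·p₁ + b·p₂ ≈ (-0.729, -0.337, -0.596); φ = arcsin(p_z) ≈ -36.61°, λ = atan2(p_y, p_x) ≈ -155.17°.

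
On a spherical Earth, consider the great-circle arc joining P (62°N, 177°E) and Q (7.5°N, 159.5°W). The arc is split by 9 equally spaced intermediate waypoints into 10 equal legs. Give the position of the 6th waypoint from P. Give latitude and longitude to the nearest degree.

Write both endpoints as unit vectors p₁, p₂ with components (cos φ cos λ, cos φ sin λ, sin φ).
The central angle between the endpoints is δ = arccos(p₁·p₂) ≈ 0.998 rad (57.2°).
Interpolate at f = 6/10 with slerp weights a = sin((1−f)δ)/sin δ ≈ 0.462, b = sin(fδ)/sin δ ≈ 0.671.
p = a·p₁ + b·p₂ ≈ (-0.840, -0.222, 0.496); φ = arcsin(p_z) ≈ 29.73°, λ = atan2(p_y, p_x) ≈ -165.22°.

≈ (30°N, 165°W)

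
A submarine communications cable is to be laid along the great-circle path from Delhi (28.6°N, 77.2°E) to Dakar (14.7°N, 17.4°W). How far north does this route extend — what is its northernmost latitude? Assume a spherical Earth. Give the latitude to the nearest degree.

The great circle lies in the plane with unit normal n̂ = (p₁ × p₂)/|p₁ × p₂|.
Here n̂_z ≈ -0.848; the vertex latitude is φ_max = arccos|n̂_z| ≈ 32.0°.
Check via Clairaut: cos φ_max = |cos φ₁| · sin C = cos(28.6°)·sin(74.9°) ≈ 0.848, again giving ≈ 32.0°.

≈ 32°N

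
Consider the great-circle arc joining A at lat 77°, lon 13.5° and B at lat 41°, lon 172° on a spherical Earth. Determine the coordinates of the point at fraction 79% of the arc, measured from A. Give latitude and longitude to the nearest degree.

≈ lat 54°, lon 170°

From cos δ = sin φ₁ sin φ₂ + cos φ₁ cos φ₂ cos Δλ, the central angle is δ ≈ 1.069 rad (61.2°).
Interpolate at f = 0.79 with slerp weights a = sin((1−f)δ)/sin δ ≈ 0.254, b = sin(fδ)/sin δ ≈ 0.853.
p = a·p₁ + b·p₂ ≈ (-0.582, 0.103, 0.807); φ = arcsin(p_z) ≈ 53.79°, λ = atan2(p_y, p_x) ≈ 169.97°.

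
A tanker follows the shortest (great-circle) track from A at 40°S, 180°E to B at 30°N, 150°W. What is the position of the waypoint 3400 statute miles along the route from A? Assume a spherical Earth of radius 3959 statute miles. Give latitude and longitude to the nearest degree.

≈ 6°N, 160°W

Write both endpoints as unit vectors p₁, p₂ with components (cos φ cos λ, cos φ sin λ, sin φ).
The central angle between the endpoints is δ = arccos(p₁·p₂) ≈ 1.315 rad (75.3°). The total great-circle distance is δ·R ≈ 1.315 × 3959 ≈ 5206 mi, so the target fraction is f = 3400/5206 ≈ 0.653.
Interpolate at f ≈ 0.653 with slerp weights a = sin((1−f)δ)/sin δ ≈ 0.455, b = sin(fδ)/sin δ ≈ 0.783.
p = a·p₁ + b·p₂ ≈ (-0.936, -0.339, 0.099); φ = arcsin(p_z) ≈ 5.66°, λ = atan2(p_y, p_x) ≈ -160.09°.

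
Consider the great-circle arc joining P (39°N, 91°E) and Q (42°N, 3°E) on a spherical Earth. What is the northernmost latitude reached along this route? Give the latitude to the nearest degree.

≈ 50°N

The great circle lies in the plane with unit normal n̂ = (p₁ × p₂)/|p₁ × p₂|.
Here n̂_z ≈ -0.643; the vertex latitude is φ_max = arccos|n̂_z| ≈ 50.0°.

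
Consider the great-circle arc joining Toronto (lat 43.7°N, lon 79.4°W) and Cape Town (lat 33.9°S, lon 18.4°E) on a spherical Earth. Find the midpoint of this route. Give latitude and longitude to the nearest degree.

Write both endpoints as unit vectors p₁, p₂ with components (cos φ cos λ, cos φ sin λ, sin φ).
The central angle between the endpoints is δ = arccos(p₁·p₂) ≈ 2.056 rad (117.8°).
Interpolate at f = 1/2 with slerp weights a = sin((1−f)δ)/sin δ ≈ 0.968, b = sin(fδ)/sin δ ≈ 0.968.
p = a·p₁ + b·p₂ ≈ (0.891, -0.434, 0.129); φ = arcsin(p_z) ≈ 7.41°, λ = atan2(p_y, p_x) ≈ -25.98°.

≈ lat 7°N, lon 26°W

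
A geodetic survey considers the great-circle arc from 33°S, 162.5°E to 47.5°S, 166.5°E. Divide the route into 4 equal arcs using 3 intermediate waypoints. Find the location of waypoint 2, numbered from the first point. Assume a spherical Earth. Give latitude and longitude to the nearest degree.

Write both endpoints as unit vectors p₁, p₂ with components (cos φ cos λ, cos φ sin λ, sin φ).
The central angle between the endpoints is δ = arccos(p₁·p₂) ≈ 0.259 rad (14.8°).
Interpolate at f = 2/4 with slerp weights a = sin((1−f)δ)/sin δ ≈ 0.504, b = sin(fδ)/sin δ ≈ 0.504.
p = a·p₁ + b·p₂ ≈ (-0.735, 0.207, -0.646); φ = arcsin(p_z) ≈ -40.27°, λ = atan2(p_y, p_x) ≈ 164.28°.

≈ 40°S, 164°E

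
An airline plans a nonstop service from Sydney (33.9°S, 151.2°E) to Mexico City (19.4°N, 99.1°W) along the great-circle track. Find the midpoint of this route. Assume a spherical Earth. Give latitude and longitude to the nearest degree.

Convert each endpoint to a unit vector on the sphere (x = cos φ cos λ, y = cos φ sin λ, z = sin φ).
The central angle between the endpoints is δ = arccos(p₁·p₂) ≈ 2.037 rad (116.7°).
Interpolate at f = 1/2 with slerp weights a = sin((1−f)δ)/sin δ ≈ 0.953, b = sin(fδ)/sin δ ≈ 0.953.
p = a·p₁ + b·p₂ ≈ (-0.835, -0.506, -0.215); φ = arcsin(p_z) ≈ -12.41°, λ = atan2(p_y, p_x) ≈ -148.77°.

≈ 12°S, 149°W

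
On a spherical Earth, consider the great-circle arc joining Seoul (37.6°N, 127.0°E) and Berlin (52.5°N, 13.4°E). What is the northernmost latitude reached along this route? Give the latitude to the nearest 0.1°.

The great circle lies in the plane with unit normal n̂ = (p₁ × p₂)/|p₁ × p₂|.
Here n̂_z ≈ -0.462; the vertex latitude is φ_max = arccos|n̂_z| ≈ 62.5°.
Check via Clairaut: cos φ_max = |cos φ₁| · sin C = cos(37.6°)·sin(35.7°) ≈ 0.462, again giving ≈ 62.5°.

≈ 62.5°N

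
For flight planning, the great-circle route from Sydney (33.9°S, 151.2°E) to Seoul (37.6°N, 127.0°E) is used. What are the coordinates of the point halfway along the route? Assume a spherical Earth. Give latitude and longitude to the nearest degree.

Convert each endpoint to a unit vector on the sphere (x = cos φ cos λ, y = cos φ sin λ, z = sin φ).
The central angle between the endpoints is δ = arccos(p₁·p₂) ≈ 1.308 rad (75.0°).
Interpolate at f = 1/2 with slerp weights a = sin((1−f)δ)/sin δ ≈ 0.630, b = sin(fδ)/sin δ ≈ 0.630.
p = a·p₁ + b·p₂ ≈ (-0.759, 0.651, 0.033); φ = arcsin(p_z) ≈ 1.89°, λ = atan2(p_y, p_x) ≈ 139.39°.

≈ (2°N, 139°E)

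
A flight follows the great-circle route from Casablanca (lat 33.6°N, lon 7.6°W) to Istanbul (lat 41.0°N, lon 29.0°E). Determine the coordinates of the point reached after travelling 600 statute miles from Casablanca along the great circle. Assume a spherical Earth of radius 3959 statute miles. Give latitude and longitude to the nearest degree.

≈ lat 37°N, lon 2°E

Write both endpoints as unit vectors p₁, p₂ with components (cos φ cos λ, cos φ sin λ, sin φ).
The central angle between the endpoints is δ = arccos(p₁·p₂) ≈ 0.520 rad (29.8°). The total great-circle distance is δ·R ≈ 0.520 × 3959 ≈ 2059 mi, so the target fraction is f = 600/2059 ≈ 0.291.
Interpolate at f ≈ 0.291 with slerp weights a = sin((1−f)δ)/sin δ ≈ 0.725, b = sin(fδ)/sin δ ≈ 0.304.
p = a·p₁ + b·p₂ ≈ (0.799, 0.031, 0.600); φ = arcsin(p_z) ≈ 36.90°, λ = atan2(p_y, p_x) ≈ 2.24°.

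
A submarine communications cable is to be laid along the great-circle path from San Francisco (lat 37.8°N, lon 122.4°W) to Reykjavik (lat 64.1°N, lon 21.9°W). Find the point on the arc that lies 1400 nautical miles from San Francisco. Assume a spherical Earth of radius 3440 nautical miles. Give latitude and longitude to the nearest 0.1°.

≈ lat 56.6°N, lon 101.7°W

Convert each endpoint to a unit vector on the sphere (x = cos φ cos λ, y = cos φ sin λ, z = sin φ).
The central angle between the endpoints is δ = arccos(p₁·p₂) ≈ 1.060 rad (60.8°). The total great-circle distance is δ·R ≈ 1.060 × 3440 ≈ 3648 nmi, so the target fraction is f = 1400/3648 ≈ 0.384.
Interpolate at f ≈ 0.384 with slerp weights a = sin((1−f)δ)/sin δ ≈ 0.697, b = sin(fδ)/sin δ ≈ 0.454.
p = a·p₁ + b·p₂ ≈ (-0.111, -0.539, 0.835); φ = arcsin(p_z) ≈ 56.63°, λ = atan2(p_y, p_x) ≈ -101.66°.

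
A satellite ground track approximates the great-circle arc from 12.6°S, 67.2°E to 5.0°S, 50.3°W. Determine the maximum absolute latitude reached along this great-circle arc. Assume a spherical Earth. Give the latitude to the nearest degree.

≈ 17°S

The great circle lies in the plane with unit normal n̂ = (p₁ × p₂)/|p₁ × p₂|.
Here n̂_z ≈ -0.955; the vertex latitude is φ_max = arccos|n̂_z| ≈ 17.2°.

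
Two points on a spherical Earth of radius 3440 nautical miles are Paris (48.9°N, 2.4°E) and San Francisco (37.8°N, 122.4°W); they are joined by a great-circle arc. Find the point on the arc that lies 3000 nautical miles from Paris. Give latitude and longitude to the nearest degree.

Write both endpoints as unit vectors p₁, p₂ with components (cos φ cos λ, cos φ sin λ, sin φ).
The central angle between the endpoints is δ = arccos(p₁·p₂) ≈ 1.405 rad (80.5°). The total great-circle distance is δ·R ≈ 1.405 × 3440 ≈ 4832 nmi, so the target fraction is f = 3000/4832 ≈ 0.621.
Interpolate at f ≈ 0.621 with slerp weights a = sin((1−f)δ)/sin δ ≈ 0.515, b = sin(fδ)/sin δ ≈ 0.776.
p = a·p₁ + b·p₂ ≈ (0.009, -0.504, 0.864); φ = arcsin(p_z) ≈ 59.74°, λ = atan2(p_y, p_x) ≈ -88.93°.

≈ 60°N, 89°W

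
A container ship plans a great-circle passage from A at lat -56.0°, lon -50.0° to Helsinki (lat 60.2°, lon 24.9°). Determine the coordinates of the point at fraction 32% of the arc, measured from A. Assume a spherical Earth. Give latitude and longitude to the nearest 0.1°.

≈ lat -19.3°, lon -23.7°

The haversine formula gives a central angle δ ≈ 2.274 rad (130.3°) between the endpoints.
Interpolate at f = 0.32 with slerp weights a = sin((1−f)δ)/sin δ ≈ 1.311, b = sin(fδ)/sin δ ≈ 0.872.
p = a·p₁ + b·p₂ ≈ (0.865, -0.379, -0.330); φ = arcsin(p_z) ≈ -19.26°, λ = atan2(p_y, p_x) ≈ -23.68°.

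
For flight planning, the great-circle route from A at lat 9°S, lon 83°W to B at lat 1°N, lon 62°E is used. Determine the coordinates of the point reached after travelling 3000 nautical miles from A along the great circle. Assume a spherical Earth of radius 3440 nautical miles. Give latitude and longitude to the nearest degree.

Convert each endpoint to a unit vector on the sphere (x = cos φ cos λ, y = cos φ sin λ, z = sin φ).
The central angle between the endpoints is δ = arccos(p₁·p₂) ≈ 2.518 rad (144.3°). The total great-circle distance is δ·R ≈ 2.518 × 3440 ≈ 8661 nmi, so the target fraction is f = 3000/8661 ≈ 0.346.
Interpolate at f ≈ 0.346 with slerp weights a = sin((1−f)δ)/sin δ ≈ 1.707, b = sin(fδ)/sin δ ≈ 1.311.
p = a·p₁ + b·p₂ ≈ (0.821, -0.516, -0.244); φ = arcsin(p_z) ≈ -14.13°, λ = atan2(p_y, p_x) ≈ -32.17°.

≈ lat 14°S, lon 32°W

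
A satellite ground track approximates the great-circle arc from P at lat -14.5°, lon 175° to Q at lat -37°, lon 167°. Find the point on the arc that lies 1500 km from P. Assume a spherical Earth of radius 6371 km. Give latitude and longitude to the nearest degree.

Convert each endpoint to a unit vector on the sphere (x = cos φ cos λ, y = cos φ sin λ, z = sin φ).
The central angle between the endpoints is δ = arccos(p₁·p₂) ≈ 0.412 rad (23.6°). The total great-circle distance is δ·R ≈ 0.412 × 6371 ≈ 2624 km, so the target fraction is f = 1500/2624 ≈ 0.572.
Interpolate at f ≈ 0.572 with slerp weights a = sin((1−f)δ)/sin δ ≈ 0.439, b = sin(fδ)/sin δ ≈ 0.583.
p = a·p₁ + b·p₂ ≈ (-0.876, 0.142, -0.460); φ = arcsin(p_z) ≈ -27.42°, λ = atan2(p_y, p_x) ≈ 170.82°.

≈ lat -27°, lon 171°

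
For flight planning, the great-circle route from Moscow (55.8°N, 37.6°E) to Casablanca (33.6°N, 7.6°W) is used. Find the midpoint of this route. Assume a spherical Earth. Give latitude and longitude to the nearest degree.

≈ (47°N, 10°E)

Convert each endpoint to a unit vector on the sphere (x = cos φ cos λ, y = cos φ sin λ, z = sin φ).
The central angle between the endpoints is δ = arccos(p₁·p₂) ≈ 0.664 rad (38.0°).
Interpolate at f = 1/2 with slerp weights a = sin((1−f)δ)/sin δ ≈ 0.529, b = sin(fδ)/sin δ ≈ 0.529.
p = a·p₁ + b·p₂ ≈ (0.672, 0.123, 0.730); φ = arcsin(p_z) ≈ 46.89°, λ = atan2(p_y, p_x) ≈ 10.38°.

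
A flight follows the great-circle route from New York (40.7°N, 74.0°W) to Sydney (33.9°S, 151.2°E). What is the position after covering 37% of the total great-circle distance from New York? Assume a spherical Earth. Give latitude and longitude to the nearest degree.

Write both endpoints as unit vectors p₁, p₂ with components (cos φ cos λ, cos φ sin λ, sin φ).
The central angle between the endpoints is δ = arccos(p₁·p₂) ≈ 2.510 rad (143.8°).
Interpolate at f = 0.37 with slerp weights a = sin((1−f)δ)/sin δ ≈ 1.694, b = sin(fδ)/sin δ ≈ 1.356.
p = a·p₁ + b·p₂ ≈ (-0.633, -0.692, 0.348); φ = arcsin(p_z) ≈ 20.36°, λ = atan2(p_y, p_x) ≈ -132.44°.

≈ 20°N, 132°W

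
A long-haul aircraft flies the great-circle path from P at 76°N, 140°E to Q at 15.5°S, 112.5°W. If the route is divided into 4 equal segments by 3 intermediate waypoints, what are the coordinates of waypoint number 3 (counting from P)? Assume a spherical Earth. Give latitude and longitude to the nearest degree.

The haversine formula gives a central angle δ ≈ 1.906 rad (109.2°) between the endpoints.
Interpolate at f = 3/4 with slerp weights a = sin((1−f)δ)/sin δ ≈ 0.486, b = sin(fδ)/sin δ ≈ 1.049.
p = a·p₁ + b·p₂ ≈ (-0.477, -0.858, 0.191); φ = arcsin(p_z) ≈ 11.02°, λ = atan2(p_y, p_x) ≈ -119.06°.

≈ 11°N, 119°W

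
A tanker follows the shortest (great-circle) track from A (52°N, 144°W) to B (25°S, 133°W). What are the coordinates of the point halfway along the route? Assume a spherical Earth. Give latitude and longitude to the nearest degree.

≈ (14°N, 137°W)

From cos δ = sin φ₁ sin φ₂ + cos φ₁ cos φ₂ cos Δλ, the central angle is δ ≈ 1.354 rad (77.6°).
Interpolate at f = 1/2 with slerp weights a = sin((1−f)δ)/sin δ ≈ 0.642, b = sin(fδ)/sin δ ≈ 0.642.
p = a·p₁ + b·p₂ ≈ (-0.716, -0.657, 0.234); φ = arcsin(p_z) ≈ 13.56°, λ = atan2(p_y, p_x) ≈ -137.45°.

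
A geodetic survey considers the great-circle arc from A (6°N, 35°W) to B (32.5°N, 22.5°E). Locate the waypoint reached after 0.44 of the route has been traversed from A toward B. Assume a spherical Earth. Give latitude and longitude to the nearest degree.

≈ (20°N, 12°W)

The haversine formula gives a central angle δ ≈ 1.039 rad (59.5°) between the endpoints.
Interpolate at f = 0.44 with slerp weights a = sin((1−f)δ)/sin δ ≈ 0.638, b = sin(fδ)/sin δ ≈ 0.512.
p = a·p₁ + b·p₂ ≈ (0.919, -0.198, 0.342); φ = arcsin(p_z) ≈ 19.99°, λ = atan2(p_y, p_x) ≈ -12.19°.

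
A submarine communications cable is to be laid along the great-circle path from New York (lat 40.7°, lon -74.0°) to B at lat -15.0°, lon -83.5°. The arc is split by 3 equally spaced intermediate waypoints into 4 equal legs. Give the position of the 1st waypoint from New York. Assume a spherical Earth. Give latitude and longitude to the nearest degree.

Write both endpoints as unit vectors p₁, p₂ with components (cos φ cos λ, cos φ sin λ, sin φ).
The central angle between the endpoints is δ = arccos(p₁·p₂) ≈ 0.984 rad (56.4°).
Interpolate at f = 1/4 with slerp weights a = sin((1−f)δ)/sin δ ≈ 0.808, b = sin(fδ)/sin δ ≈ 0.292.
p = a·p₁ + b·p₂ ≈ (0.201, -0.870, 0.451); φ = arcsin(p_z) ≈ 26.82°, λ = atan2(p_y, p_x) ≈ -76.99°.

≈ lat 27°, lon -77°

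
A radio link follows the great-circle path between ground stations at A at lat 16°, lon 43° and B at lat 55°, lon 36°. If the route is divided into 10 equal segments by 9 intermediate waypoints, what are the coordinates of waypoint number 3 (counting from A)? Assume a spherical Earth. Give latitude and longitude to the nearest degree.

Convert each endpoint to a unit vector on the sphere (x = cos φ cos λ, y = cos φ sin λ, z = sin φ).
The central angle between the endpoints is δ = arccos(p₁·p₂) ≈ 0.687 rad (39.4°).
Interpolate at f = 3/10 with slerp weights a = sin((1−f)δ)/sin δ ≈ 0.729, b = sin(fδ)/sin δ ≈ 0.323.
p = a·p₁ + b·p₂ ≈ (0.663, 0.587, 0.465); φ = arcsin(p_z) ≈ 27.73°, λ = atan2(p_y, p_x) ≈ 41.54°.

≈ lat 28°, lon 42°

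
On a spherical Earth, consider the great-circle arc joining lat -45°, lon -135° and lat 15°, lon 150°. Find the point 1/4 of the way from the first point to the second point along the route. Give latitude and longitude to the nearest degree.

The haversine formula gives a central angle δ ≈ 1.577 rad (90.4°) between the endpoints.
Interpolate at f = 1/4 with slerp weights a = sin((1−f)δ)/sin δ ≈ 0.926, b = sin(fδ)/sin δ ≈ 0.384.
p = a·p₁ + b·p₂ ≈ (-0.784, -0.277, -0.555); φ = arcsin(p_z) ≈ -33.72°, λ = atan2(p_y, p_x) ≈ -160.52°.

≈ lat -34°, lon -161°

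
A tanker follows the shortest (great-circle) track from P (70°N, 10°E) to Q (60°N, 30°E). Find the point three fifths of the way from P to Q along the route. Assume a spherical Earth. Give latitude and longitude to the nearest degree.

≈ (64°N, 24°E)

Convert each endpoint to a unit vector on the sphere (x = cos φ cos λ, y = cos φ sin λ, z = sin φ).
The central angle between the endpoints is δ = arccos(p₁·p₂) ≈ 0.226 rad (13.0°).
Interpolate at f = 3/5 with slerp weights a = sin((1−f)δ)/sin δ ≈ 0.403, b = sin(fδ)/sin δ ≈ 0.603.
p = a·p₁ + b·p₂ ≈ (0.397, 0.175, 0.901); φ = arcsin(p_z) ≈ 64.30°, λ = atan2(p_y, p_x) ≈ 23.76°.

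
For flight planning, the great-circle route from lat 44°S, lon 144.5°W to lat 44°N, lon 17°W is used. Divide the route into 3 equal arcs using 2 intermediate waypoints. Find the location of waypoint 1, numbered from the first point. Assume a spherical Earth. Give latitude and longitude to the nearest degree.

Convert each endpoint to a unit vector on the sphere (x = cos φ cos λ, y = cos φ sin λ, z = sin φ).
The central angle between the endpoints is δ = arccos(p₁·p₂) ≈ 2.494 rad (142.9°).
Interpolate at f = 1/3 with slerp weights a = sin((1−f)δ)/sin δ ≈ 1.651, b = sin(fδ)/sin δ ≈ 1.225.
p = a·p₁ + b·p₂ ≈ (-0.124, -0.947, -0.296); φ = arcsin(p_z) ≈ -17.21°, λ = atan2(p_y, p_x) ≈ -97.47°.

≈ lat 17°S, lon 97°W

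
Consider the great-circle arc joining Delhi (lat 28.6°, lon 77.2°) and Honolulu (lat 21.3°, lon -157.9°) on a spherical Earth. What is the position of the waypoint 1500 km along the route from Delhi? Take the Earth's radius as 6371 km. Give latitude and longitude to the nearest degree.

From cos δ = sin φ₁ sin φ₂ + cos φ₁ cos φ₂ cos Δλ, the central angle is δ ≈ 1.869 rad (107.1°). The total great-circle distance is δ·R ≈ 1.869 × 6371 ≈ 11910 km, so the target fraction is f = 1500/11910 ≈ 0.126.
Interpolate at f ≈ 0.126 with slerp weights a = sin((1−f)δ)/sin δ ≈ 1.044, b = sin(fδ)/sin δ ≈ 0.244.
p = a·p₁ + b·p₂ ≈ (-0.008, 0.808, 0.589); φ = arcsin(p_z) ≈ 36.05°, λ = atan2(p_y, p_x) ≈ 90.54°.

≈ lat 36°, lon 91°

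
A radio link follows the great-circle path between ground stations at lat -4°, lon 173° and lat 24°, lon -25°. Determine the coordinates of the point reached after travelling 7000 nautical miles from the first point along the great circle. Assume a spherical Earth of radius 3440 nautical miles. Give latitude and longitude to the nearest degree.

≈ lat 46°, lon -62°

From cos δ = sin φ₁ sin φ₂ + cos φ₁ cos φ₂ cos Δλ, the central angle is δ ≈ 2.679 rad (153.5°). The total great-circle distance is δ·R ≈ 2.679 × 3440 ≈ 9217 nmi, so the target fraction is f = 7000/9217 ≈ 0.759.
Interpolate at f ≈ 0.759 with slerp weights a = sin((1−f)δ)/sin δ ≈ 1.348, b = sin(fδ)/sin δ ≈ 2.006.
p = a·p₁ + b·p₂ ≈ (0.326, -0.610, 0.722); φ = arcsin(p_z) ≈ 46.20°, λ = atan2(p_y, p_x) ≈ -61.88°.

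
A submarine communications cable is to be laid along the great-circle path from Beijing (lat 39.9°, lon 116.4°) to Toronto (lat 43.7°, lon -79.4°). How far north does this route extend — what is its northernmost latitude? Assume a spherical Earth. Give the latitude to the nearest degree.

≈ 81°

The great circle lies in the plane with unit normal n̂ = (p₁ × p₂)/|p₁ × p₂|.
Here n̂_z ≈ +0.152; the vertex latitude is φ_max = arccos|n̂_z| ≈ 81.3°.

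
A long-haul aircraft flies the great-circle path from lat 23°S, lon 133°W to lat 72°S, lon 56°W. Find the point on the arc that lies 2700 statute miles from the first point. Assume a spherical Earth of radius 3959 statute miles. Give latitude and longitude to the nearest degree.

Write both endpoints as unit vectors p₁, p₂ with components (cos φ cos λ, cos φ sin λ, sin φ).
The central angle between the endpoints is δ = arccos(p₁·p₂) ≈ 1.120 rad (64.2°). The total great-circle distance is δ·R ≈ 1.120 × 3959 ≈ 4434 mi, so the target fraction is f = 2700/4434 ≈ 0.609.
Interpolate at f ≈ 0.609 with slerp weights a = sin((1−f)δ)/sin δ ≈ 0.471, b = sin(fδ)/sin δ ≈ 0.700.
p = a·p₁ + b·p₂ ≈ (-0.175, -0.497, -0.850); φ = arcsin(p_z) ≈ -58.23°, λ = atan2(p_y, p_x) ≈ -109.40°.

≈ lat 58°S, lon 109°W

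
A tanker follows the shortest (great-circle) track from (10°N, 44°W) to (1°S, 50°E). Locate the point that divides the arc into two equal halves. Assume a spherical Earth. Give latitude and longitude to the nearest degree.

≈ (7°N, 3°E)

The haversine formula gives a central angle δ ≈ 1.643 rad (94.1°) between the endpoints.
Interpolate at f = 1/2 with slerp weights a = sin((1−f)δ)/sin δ ≈ 0.734, b = sin(fδ)/sin δ ≈ 0.734.
p = a·p₁ + b·p₂ ≈ (0.992, 0.060, 0.115); φ = arcsin(p_z) ≈ 6.58°, λ = atan2(p_y, p_x) ≈ 3.47°.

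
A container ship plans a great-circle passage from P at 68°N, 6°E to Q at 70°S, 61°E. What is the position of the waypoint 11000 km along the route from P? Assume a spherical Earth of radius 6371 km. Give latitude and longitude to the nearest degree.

≈ 28°S, 37°E

Convert each endpoint to a unit vector on the sphere (x = cos φ cos λ, y = cos φ sin λ, z = sin φ).
The central angle between the endpoints is δ = arccos(p₁·p₂) ≈ 2.494 rad (142.9°). The total great-circle distance is δ·R ≈ 2.494 × 6371 ≈ 15892 km, so the target fraction is f = 11000/15892 ≈ 0.692.
Interpolate at f ≈ 0.692 with slerp weights a = sin((1−f)δ)/sin δ ≈ 1.152, b = sin(fδ)/sin δ ≈ 1.638.
p = a·p₁ + b·p₂ ≈ (0.701, 0.535, -0.472); φ = arcsin(p_z) ≈ -28.13°, λ = atan2(p_y, p_x) ≈ 37.37°.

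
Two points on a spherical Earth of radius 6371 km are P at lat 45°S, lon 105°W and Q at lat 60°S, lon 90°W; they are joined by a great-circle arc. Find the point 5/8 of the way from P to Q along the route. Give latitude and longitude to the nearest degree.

≈ lat 55°S, lon 97°W

From cos δ = sin φ₁ sin φ₂ + cos φ₁ cos φ₂ cos Δλ, the central angle is δ ≈ 0.305 rad (17.5°).
Interpolate at f = 5/8 with slerp weights a = sin((1−f)δ)/sin δ ≈ 0.380, b = sin(fδ)/sin δ ≈ 0.631.
p = a·p₁ + b·p₂ ≈ (-0.070, -0.575, -0.815); φ = arcsin(p_z) ≈ -54.60°, λ = atan2(p_y, p_x) ≈ -96.90°.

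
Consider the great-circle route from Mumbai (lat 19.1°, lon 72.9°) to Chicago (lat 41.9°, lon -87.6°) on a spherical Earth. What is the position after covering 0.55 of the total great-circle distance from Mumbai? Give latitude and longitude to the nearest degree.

≈ lat 74°, lon 11°

Write both endpoints as unit vectors p₁, p₂ with components (cos φ cos λ, cos φ sin λ, sin φ).
The central angle between the endpoints is δ = arccos(p₁·p₂) ≈ 2.031 rad (116.4°).
Interpolate at f = 0.55 with slerp weights a = sin((1−f)δ)/sin δ ≈ 0.884, b = sin(fδ)/sin δ ≈ 1.003.
p = a·p₁ + b·p₂ ≈ (0.277, 0.052, 0.959); φ = arcsin(p_z) ≈ 73.63°, λ = atan2(p_y, p_x) ≈ 10.70°.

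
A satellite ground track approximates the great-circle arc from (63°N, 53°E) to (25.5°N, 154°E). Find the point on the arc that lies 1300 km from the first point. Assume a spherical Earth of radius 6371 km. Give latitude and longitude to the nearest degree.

≈ (65°N, 79°E)

Write both endpoints as unit vectors p₁, p₂ with components (cos φ cos λ, cos φ sin λ, sin φ).
The central angle between the endpoints is δ = arccos(p₁·p₂) ≈ 1.260 rad (72.2°). The total great-circle distance is δ·R ≈ 1.260 × 6371 ≈ 8030 km, so the target fraction is f = 1300/8030 ≈ 0.162.
Interpolate at f ≈ 0.162 with slerp weights a = sin((1−f)δ)/sin δ ≈ 0.914, b = sin(fδ)/sin δ ≈ 0.213.
p = a·p₁ + b·p₂ ≈ (0.077, 0.416, 0.906); φ = arcsin(p_z) ≈ 64.99°, λ = atan2(p_y, p_x) ≈ 79.48°.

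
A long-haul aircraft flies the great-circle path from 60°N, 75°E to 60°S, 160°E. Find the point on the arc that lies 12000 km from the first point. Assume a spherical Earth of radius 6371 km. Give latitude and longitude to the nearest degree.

≈ 36°S, 134°E

Convert each endpoint to a unit vector on the sphere (x = cos φ cos λ, y = cos φ sin λ, z = sin φ).
The central angle between the endpoints is δ = arccos(p₁·p₂) ≈ 2.387 rad (136.7°). The total great-circle distance is δ·R ≈ 2.387 × 6371 ≈ 15204 km, so the target fraction is f = 12000/15204 ≈ 0.789.
Interpolate at f ≈ 0.789 with slerp weights a = sin((1−f)δ)/sin δ ≈ 0.703, b = sin(fδ)/sin δ ≈ 1.388.
p = a·p₁ + b·p₂ ≈ (-0.561, 0.577, -0.593); φ = arcsin(p_z) ≈ -36.39°, λ = atan2(p_y, p_x) ≈ 134.20°.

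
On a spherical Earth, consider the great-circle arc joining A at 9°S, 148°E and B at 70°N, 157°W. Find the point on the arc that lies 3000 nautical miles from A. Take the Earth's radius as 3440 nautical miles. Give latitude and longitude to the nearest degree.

Write both endpoints as unit vectors p₁, p₂ with components (cos φ cos λ, cos φ sin λ, sin φ).
The central angle between the endpoints is δ = arccos(p₁·p₂) ≈ 1.524 rad (87.3°). The total great-circle distance is δ·R ≈ 1.524 × 3440 ≈ 5243 nmi, so the target fraction is f = 3000/5243 ≈ 0.572.
Interpolate at f ≈ 0.572 with slerp weights a = sin((1−f)δ)/sin δ ≈ 0.607, b = sin(fδ)/sin δ ≈ 0.767.
p = a·p₁ + b·p₂ ≈ (-0.750, 0.215, 0.625); φ = arcsin(p_z) ≈ 38.70°, λ = atan2(p_y, p_x) ≈ 163.97°.

≈ 39°N, 164°E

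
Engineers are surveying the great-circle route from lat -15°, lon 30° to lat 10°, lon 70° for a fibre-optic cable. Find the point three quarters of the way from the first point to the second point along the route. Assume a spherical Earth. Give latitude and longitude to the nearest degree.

≈ lat 4°, lon 60°

The haversine formula gives a central angle δ ≈ 0.818 rad (46.9°) between the endpoints.
Interpolate at f = 3/4 with slerp weights a = sin((1−f)δ)/sin δ ≈ 0.278, b = sin(fδ)/sin δ ≈ 0.789.
p = a·p₁ + b·p₂ ≈ (0.498, 0.864, 0.065); φ = arcsin(p_z) ≈ 3.73°, λ = atan2(p_y, p_x) ≈ 60.03°.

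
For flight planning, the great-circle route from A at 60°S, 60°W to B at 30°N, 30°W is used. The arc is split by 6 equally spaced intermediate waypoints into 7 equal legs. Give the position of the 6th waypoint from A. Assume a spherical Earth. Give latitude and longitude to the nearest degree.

≈ 17°N, 33°W

Convert each endpoint to a unit vector on the sphere (x = cos φ cos λ, y = cos φ sin λ, z = sin φ).
The central angle between the endpoints is δ = arccos(p₁·p₂) ≈ 1.629 rad (93.3°).
Interpolate at f = 6/7 with slerp weights a = sin((1−f)δ)/sin δ ≈ 0.231, b = sin(fδ)/sin δ ≈ 0.986.
p = a·p₁ + b·p₂ ≈ (0.798, -0.527, 0.293); φ = arcsin(p_z) ≈ 17.05°, λ = atan2(p_y, p_x) ≈ -33.46°.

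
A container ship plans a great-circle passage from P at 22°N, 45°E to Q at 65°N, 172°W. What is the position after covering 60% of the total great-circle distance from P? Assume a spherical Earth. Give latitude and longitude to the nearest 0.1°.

Write both endpoints as unit vectors p₁, p₂ with components (cos φ cos λ, cos φ sin λ, sin φ).
The central angle between the endpoints is δ = arccos(p₁·p₂) ≈ 1.544 rad (88.5°).
Interpolate at f = 0.60 with slerp weights a = sin((1−f)δ)/sin δ ≈ 0.579, b = sin(fδ)/sin δ ≈ 0.800.
p = a·p₁ + b·p₂ ≈ (0.045, 0.333, 0.942); φ = arcsin(p_z) ≈ 70.38°, λ = atan2(p_y, p_x) ≈ 82.28°.

≈ 70.4°N, 82.3°E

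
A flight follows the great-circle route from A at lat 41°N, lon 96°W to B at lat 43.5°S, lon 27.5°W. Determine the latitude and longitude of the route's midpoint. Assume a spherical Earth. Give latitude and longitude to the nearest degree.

The haversine formula gives a central angle δ ≈ 1.824 rad (104.5°) between the endpoints.
Interpolate at f = 1/2 with slerp weights a = sin((1−f)δ)/sin δ ≈ 0.817, b = sin(fδ)/sin δ ≈ 0.817.
p = a·p₁ + b·p₂ ≈ (0.461, -0.887, -0.026); φ = arcsin(p_z) ≈ -1.51°, λ = atan2(p_y, p_x) ≈ -62.52°.

≈ lat 2°S, lon 63°W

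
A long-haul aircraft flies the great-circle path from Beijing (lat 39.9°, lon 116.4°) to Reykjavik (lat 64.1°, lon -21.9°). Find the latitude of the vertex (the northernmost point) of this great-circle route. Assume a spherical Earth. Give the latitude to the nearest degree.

≈ 76°

The great circle lies in the plane with unit normal n̂ = (p₁ × p₂)/|p₁ × p₂|.
Here n̂_z ≈ -0.236; the vertex latitude is φ_max = arccos|n̂_z| ≈ 76.4°.
Check via Clairaut: cos φ_max = |cos φ₁| · sin C = cos(39.9°)·sin(17.9°) ≈ 0.236, again giving ≈ 76.4°.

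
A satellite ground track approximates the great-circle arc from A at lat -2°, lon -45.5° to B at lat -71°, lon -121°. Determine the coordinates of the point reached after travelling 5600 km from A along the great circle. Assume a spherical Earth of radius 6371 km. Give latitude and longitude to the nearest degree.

Convert each endpoint to a unit vector on the sphere (x = cos φ cos λ, y = cos φ sin λ, z = sin φ).
The central angle between the endpoints is δ = arccos(p₁·p₂) ≈ 1.456 rad (83.4°). The total great-circle distance is δ·R ≈ 1.456 × 6371 ≈ 9277 km, so the target fraction is f = 5600/9277 ≈ 0.604.
Interpolate at f ≈ 0.604 with slerp weights a = sin((1−f)δ)/sin δ ≈ 0.549, b = sin(fδ)/sin δ ≈ 0.775.
p = a·p₁ + b·p₂ ≈ (0.255, -0.608, -0.752); φ = arcsin(p_z) ≈ -48.77°, λ = atan2(p_y, p_x) ≈ -67.26°.

≈ lat -49°, lon -67°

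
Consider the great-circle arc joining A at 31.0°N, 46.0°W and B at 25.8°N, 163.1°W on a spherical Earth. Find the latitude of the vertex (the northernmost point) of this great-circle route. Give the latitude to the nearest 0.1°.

≈ 46.2°N

The great circle lies in the plane with unit normal n̂ = (p₁ × p₂)/|p₁ × p₂|.
Here n̂_z ≈ -0.693; the vertex latitude is φ_max = arccos|n̂_z| ≈ 46.2°.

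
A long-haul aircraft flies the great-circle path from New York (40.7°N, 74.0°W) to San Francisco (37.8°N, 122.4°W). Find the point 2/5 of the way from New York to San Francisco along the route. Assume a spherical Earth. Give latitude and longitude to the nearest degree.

Write both endpoints as unit vectors p₁, p₂ with components (cos φ cos λ, cos φ sin λ, sin φ).
The central angle between the endpoints is δ = arccos(p₁·p₂) ≈ 0.648 rad (37.1°).
Interpolate at f = 2/5 with slerp weights a = sin((1−f)δ)/sin δ ≈ 0.628, b = sin(fδ)/sin δ ≈ 0.425.
p = a·p₁ + b·p₂ ≈ (-0.049, -0.741, 0.670); φ = arcsin(p_z) ≈ 42.05°, λ = atan2(p_y, p_x) ≈ -93.75°.

≈ 42°N, 94°W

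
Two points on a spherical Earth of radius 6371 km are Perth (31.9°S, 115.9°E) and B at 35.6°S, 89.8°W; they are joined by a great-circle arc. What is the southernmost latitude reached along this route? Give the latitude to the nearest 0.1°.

The great circle lies in the plane with unit normal n̂ = (p₁ × p₂)/|p₁ × p₂|.
Here n̂_z ≈ +0.315; the vertex latitude is φ_max = arccos|n̂_z| ≈ 71.6°.
Check via Clairaut: cos φ_max = |cos φ₁| · sin C = cos(31.9°)·sin(158.2°) ≈ 0.315, again giving ≈ 71.6°.

≈ 71.6°S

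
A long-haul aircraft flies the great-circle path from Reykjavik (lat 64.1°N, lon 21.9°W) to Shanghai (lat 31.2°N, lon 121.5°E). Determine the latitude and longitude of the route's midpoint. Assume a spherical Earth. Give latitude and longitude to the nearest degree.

Write both endpoints as unit vectors p₁, p₂ with components (cos φ cos λ, cos φ sin λ, sin φ).
The central angle between the endpoints is δ = arccos(p₁·p₂) ≈ 1.404 rad (80.4°).
Interpolate at f = 1/2 with slerp weights a = sin((1−f)δ)/sin δ ≈ 0.655, b = sin(fδ)/sin δ ≈ 0.655.
p = a·p₁ + b·p₂ ≈ (-0.027, 0.371, 0.928); φ = arcsin(p_z) ≈ 68.17°, λ = atan2(p_y, p_x) ≈ 94.21°.

≈ lat 68°N, lon 94°E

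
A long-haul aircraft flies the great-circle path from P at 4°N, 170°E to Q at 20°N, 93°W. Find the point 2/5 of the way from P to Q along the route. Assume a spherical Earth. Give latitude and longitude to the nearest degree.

≈ 16°N, 153°W

The haversine formula gives a central angle δ ≈ 1.661 rad (95.2°) between the endpoints.
Interpolate at f = 2/5 with slerp weights a = sin((1−f)δ)/sin δ ≈ 0.843, b = sin(fδ)/sin δ ≈ 0.619.
p = a·p₁ + b·p₂ ≈ (-0.859, -0.435, 0.271); φ = arcsin(p_z) ≈ 15.70°, λ = atan2(p_y, p_x) ≈ -153.14°.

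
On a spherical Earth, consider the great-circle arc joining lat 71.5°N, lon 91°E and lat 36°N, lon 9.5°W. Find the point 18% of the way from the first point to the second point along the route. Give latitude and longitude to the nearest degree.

Write both endpoints as unit vectors p₁, p₂ with components (cos φ cos λ, cos φ sin λ, sin φ).
The central angle between the endpoints is δ = arccos(p₁·p₂) ≈ 1.035 rad (59.3°).
Interpolate at f = 0.18 with slerp weights a = sin((1−f)δ)/sin δ ≈ 0.873, b = sin(fδ)/sin δ ≈ 0.215.
p = a·p₁ + b·p₂ ≈ (0.167, 0.248, 0.954); φ = arcsin(p_z) ≈ 72.60°, λ = atan2(p_y, p_x) ≈ 56.05°.

≈ lat 73°N, lon 56°E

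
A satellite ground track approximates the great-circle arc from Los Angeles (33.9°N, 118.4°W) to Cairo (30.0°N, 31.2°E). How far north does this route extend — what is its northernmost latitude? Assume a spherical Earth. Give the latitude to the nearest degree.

The great circle lies in the plane with unit normal n̂ = (p₁ × p₂)/|p₁ × p₂|.
Here n̂_z ≈ +0.387; the vertex latitude is φ_max = arccos|n̂_z| ≈ 67.2°.
Check via Clairaut: cos φ_max = |cos φ₁| · sin C = cos(33.9°)·sin(27.8°) ≈ 0.387, again giving ≈ 67.2°.

≈ 67°N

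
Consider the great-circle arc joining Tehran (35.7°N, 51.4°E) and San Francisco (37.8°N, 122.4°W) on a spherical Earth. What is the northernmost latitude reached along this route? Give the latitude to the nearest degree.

The great circle lies in the plane with unit normal n̂ = (p₁ × p₂)/|p₁ × p₂|.
Here n̂_z ≈ -0.072; the vertex latitude is φ_max = arccos|n̂_z| ≈ 85.9°.
Check via Clairaut: cos φ_max = |cos φ₁| · sin C = cos(35.7°)·sin(5.1°) ≈ 0.072, again giving ≈ 85.9°.

≈ 86°N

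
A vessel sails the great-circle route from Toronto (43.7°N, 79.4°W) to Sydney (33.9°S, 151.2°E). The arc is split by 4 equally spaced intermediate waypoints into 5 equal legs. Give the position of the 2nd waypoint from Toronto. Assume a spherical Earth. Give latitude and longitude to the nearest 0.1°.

Write both endpoints as unit vectors p₁, p₂ with components (cos φ cos λ, cos φ sin λ, sin φ).
The central angle between the endpoints is δ = arccos(p₁·p₂) ≈ 2.444 rad (140.0°).
Interpolate at f = 2/5 with slerp weights a = sin((1−f)δ)/sin δ ≈ 1.548, b = sin(fδ)/sin δ ≈ 1.290.
p = a·p₁ + b·p₂ ≈ (-0.733, -0.584, 0.350); φ = arcsin(p_z) ≈ 20.47°, λ = atan2(p_y, p_x) ≈ -141.44°.

≈ (20.5°N, 141.4°W)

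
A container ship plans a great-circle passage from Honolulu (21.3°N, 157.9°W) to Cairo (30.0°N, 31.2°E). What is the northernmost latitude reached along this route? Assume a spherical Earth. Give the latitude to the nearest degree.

≈ 81°N

The great circle lies in the plane with unit normal n̂ = (p₁ × p₂)/|p₁ × p₂|.
Here n̂_z ≈ -0.162; the vertex latitude is φ_max = arccos|n̂_z| ≈ 80.7°.
Check via Clairaut: cos φ_max = |cos φ₁| · sin C = cos(21.3°)·sin(10.0°) ≈ 0.162, again giving ≈ 80.7°.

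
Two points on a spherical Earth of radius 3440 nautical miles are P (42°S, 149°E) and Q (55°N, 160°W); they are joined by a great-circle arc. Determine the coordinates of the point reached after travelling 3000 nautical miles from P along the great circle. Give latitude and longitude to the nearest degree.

From cos δ = sin φ₁ sin φ₂ + cos φ₁ cos φ₂ cos Δλ, the central angle is δ ≈ 1.854 rad (106.3°). The total great-circle distance is δ·R ≈ 1.854 × 3440 ≈ 6379 nmi, so the target fraction is f = 3000/6379 ≈ 0.470.
Interpolate at f ≈ 0.470 with slerp weights a = sin((1−f)δ)/sin δ ≈ 0.866, b = sin(fδ)/sin δ ≈ 0.798.
p = a·p₁ + b·p₂ ≈ (-0.982, 0.175, 0.074); φ = arcsin(p_z) ≈ 4.22°, λ = atan2(p_y, p_x) ≈ 169.88°.

≈ (4°N, 170°E)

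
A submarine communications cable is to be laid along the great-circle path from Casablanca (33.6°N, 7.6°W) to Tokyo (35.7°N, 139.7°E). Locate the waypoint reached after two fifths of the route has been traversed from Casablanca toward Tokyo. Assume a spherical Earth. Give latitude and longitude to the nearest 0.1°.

The haversine formula gives a central angle δ ≈ 1.820 rad (104.3°) between the endpoints.
Interpolate at f = 2/5 with slerp weights a = sin((1−f)δ)/sin δ ≈ 0.916, b = sin(fδ)/sin δ ≈ 0.686.
p = a·p₁ + b·p₂ ≈ (0.331, 0.260, 0.907); φ = arcsin(p_z) ≈ 65.13°, λ = atan2(p_y, p_x) ≈ 38.13°.

≈ (65.1°N, 38.1°E)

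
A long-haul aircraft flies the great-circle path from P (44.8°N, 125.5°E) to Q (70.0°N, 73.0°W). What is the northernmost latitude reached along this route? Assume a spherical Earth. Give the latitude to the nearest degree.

≈ 85°N

The great circle lies in the plane with unit normal n̂ = (p₁ × p₂)/|p₁ × p₂|.
Here n̂_z ≈ +0.085; the vertex latitude is φ_max = arccos|n̂_z| ≈ 85.1°.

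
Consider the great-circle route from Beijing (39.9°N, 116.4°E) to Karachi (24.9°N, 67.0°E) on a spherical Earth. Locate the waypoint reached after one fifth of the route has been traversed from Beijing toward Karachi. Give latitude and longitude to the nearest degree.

The haversine formula gives a central angle δ ≈ 0.763 rad (43.7°) between the endpoints.
Interpolate at f = 1/5 with slerp weights a = sin((1−f)δ)/sin δ ≈ 0.829, b = sin(fδ)/sin δ ≈ 0.220.
p = a·p₁ + b·p₂ ≈ (-0.205, 0.754, 0.625); φ = arcsin(p_z) ≈ 38.65°, λ = atan2(p_y, p_x) ≈ 105.22°.

≈ 39°N, 105°E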